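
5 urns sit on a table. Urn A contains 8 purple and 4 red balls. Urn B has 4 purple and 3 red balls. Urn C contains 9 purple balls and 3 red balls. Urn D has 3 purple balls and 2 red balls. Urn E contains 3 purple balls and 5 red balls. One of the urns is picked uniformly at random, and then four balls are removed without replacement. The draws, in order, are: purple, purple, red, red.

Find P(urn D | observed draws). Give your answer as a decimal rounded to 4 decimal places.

0.2857

For each hypothesis, P(data | H) works out to: P(data | urn A) = (8/12)(7/11)(4/10)(3/9) = 0.056566; P(data | urn B) = (4/7)(3/6)(3/5)(2/4) = 0.085714; P(data | urn C) = (9/12)(8/11)(3/10)(2/9) = 0.036364; P(data | urn D) = (3/5)(2/4)(2/3)(1/2) = 0.1; P(data | urn E) = (3/8)(2/7)(5/6)(4/5) = 0.071429.
Multiplying each by its prior: 1/5 · 0.056566 = 0.011313, 1/5 · 0.085714 = 0.017143, 1/5 · 0.036364 = 0.0072727, 1/5 · 0.1 = 0.02, 1/5 · 0.071429 = 0.014286; these sum to 0.070014.
Hence P(urn D | data) = (0.02) / (0.070014) = 0.28566.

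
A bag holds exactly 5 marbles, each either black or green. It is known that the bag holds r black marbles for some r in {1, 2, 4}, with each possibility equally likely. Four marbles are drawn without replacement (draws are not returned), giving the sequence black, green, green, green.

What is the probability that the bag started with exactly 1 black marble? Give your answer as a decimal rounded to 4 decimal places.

For each hypothesis, P(data | H) works out to: P(data | r = 1) = (1/5)(4/4)(3/3)(2/2) = 1/5; P(data | r = 2) = (2/5)(3/4)(2/3)(1/2) = 1/10; P(data | r = 4) = (4/5)(1/4)(0/3) = 0.
Weighting by the prior gives 1/3 · 1/5 = 1/15, 1/3 · 1/10 = 1/30, 1/3 · 0 = 0; with total 1/10.
By Bayes' rule, P(r = 1 | data) = (1/15) / (1/10) = 2/3.

0.6667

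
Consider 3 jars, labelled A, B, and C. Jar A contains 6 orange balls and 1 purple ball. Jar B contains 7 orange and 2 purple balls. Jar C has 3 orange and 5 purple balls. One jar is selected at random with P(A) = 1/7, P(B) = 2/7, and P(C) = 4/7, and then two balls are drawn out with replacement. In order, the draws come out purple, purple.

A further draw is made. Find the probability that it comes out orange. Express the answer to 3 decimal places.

0.405

Under each hypothesis, the probability of the observed sequence is: P(data | jar A) = (1/7)(1/7) = 0.020408; P(data | jar B) = (2/9)(2/9) = 0.049383; P(data | jar C) = (5/8)(5/8) = 0.39062.
Weighting by the prior gives 1/7 · 0.020408 = 0.0029155, 2/7 · 0.049383 = 0.014109, 4/7 · 0.39062 = 0.22321; these sum to 0.24024.
Normalising, the posterior is P(jar A | data) = 0.012136, P(jar B | data) = 0.05873, P(jar C | data) = 0.92913.
The predictive probability is P(orange next | data) = (6/7)(0.012136) + (7/9)(0.05873) + (3/8)(0.92913) = 0.40451.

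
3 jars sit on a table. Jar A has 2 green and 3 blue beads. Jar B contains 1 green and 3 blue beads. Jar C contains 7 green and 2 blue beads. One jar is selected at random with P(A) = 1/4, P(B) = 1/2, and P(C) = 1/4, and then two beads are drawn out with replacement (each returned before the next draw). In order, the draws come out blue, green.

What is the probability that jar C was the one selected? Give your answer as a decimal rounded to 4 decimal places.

Compute the likelihood of the observed sequence for each case: P(data | jar A) = (3/5)(2/5) = 0.24; P(data | jar B) = (3/4)(1/4) = 0.1875; P(data | jar C) = (2/9)(7/9) = 0.17284.
Weighting by the prior gives 1/4 · 0.24 = 0.06, 1/2 · 0.1875 = 0.09375, 1/4 · 0.17284 = 0.04321; with total 0.19696.
Hence P(jar C | data) = (0.04321) / (0.19696) = 0.21938.

0.2194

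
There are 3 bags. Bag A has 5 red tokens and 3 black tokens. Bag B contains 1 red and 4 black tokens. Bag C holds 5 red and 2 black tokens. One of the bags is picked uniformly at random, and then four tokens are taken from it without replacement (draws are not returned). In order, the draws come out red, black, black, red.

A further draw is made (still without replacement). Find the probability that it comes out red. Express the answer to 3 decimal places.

0.850

Compute the likelihood of the observed sequence for each case: P(data | bag A) = (5/8)(3/7)(2/6)(4/5) = 1/14; P(data | bag B) = (1/5)(4/4)(3/3)(0/2) = 0; P(data | bag C) = (5/7)(2/6)(1/5)(4/4) = 1/21.
The prior-weighted likelihoods are 1/3 · 1/14 = 1/42, 1/3 · 0 = 0, 1/3 · 1/21 = 1/63; with total 5/126.
Normalising, the posterior is P(bag A | data) = 3/5, P(bag B | data) = 0, P(bag C | data) = 2/5.
Averaging over the posterior, P(red next | data) = (3/4)(3/5) + (1)(2/5) = 17/20.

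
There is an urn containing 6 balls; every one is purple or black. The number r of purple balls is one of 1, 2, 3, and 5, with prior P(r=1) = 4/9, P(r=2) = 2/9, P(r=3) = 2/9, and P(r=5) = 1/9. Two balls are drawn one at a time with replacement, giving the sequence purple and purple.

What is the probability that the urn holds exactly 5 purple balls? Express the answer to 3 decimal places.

0.455

The likelihood of the observed sequence under each hypothesis: P(data | r = 1) = (1/6)(1/6) = 1/36; P(data | r = 2) = (2/6)(2/6) = 1/9; P(data | r = 3) = (3/6)(3/6) = 1/4; P(data | r = 5) = (5/6)(5/6) = 25/36.
The prior-weighted likelihoods are 4/9 · 1/36 = 1/81, 2/9 · 1/9 = 2/81, 2/9 · 1/4 = 1/18, 1/9 · 25/36 = 25/324; these sum to 55/324.
So P(r = 5 | data) = (25/324) / (55/324) = 5/11.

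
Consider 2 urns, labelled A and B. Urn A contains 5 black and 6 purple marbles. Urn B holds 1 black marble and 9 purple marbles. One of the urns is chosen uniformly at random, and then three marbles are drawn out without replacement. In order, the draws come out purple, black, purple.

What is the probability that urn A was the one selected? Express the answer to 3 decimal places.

0.602

The likelihood of the observed sequence under each hypothesis: P(data | urn A) = (6/11)(5/10)(5/9) = 5/33; P(data | urn B) = (9/10)(1/9)(8/8) = 1/10.
The prior-weighted likelihoods are 1/2 · 5/33 = 5/66, 1/2 · 1/10 = 1/20; these sum to 83/660.
Hence P(urn A | data) = (5/66) / (83/660) = 50/83.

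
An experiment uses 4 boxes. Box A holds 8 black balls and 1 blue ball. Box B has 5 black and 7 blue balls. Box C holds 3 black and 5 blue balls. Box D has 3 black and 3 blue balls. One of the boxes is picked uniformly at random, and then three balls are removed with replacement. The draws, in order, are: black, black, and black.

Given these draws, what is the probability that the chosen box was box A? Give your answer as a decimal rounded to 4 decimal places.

0.7374

The likelihood of the observed sequence under each hypothesis: P(data | box A) = (8/9)(8/9)(8/9) = 0.70233; P(data | box B) = (5/12)(5/12)(5/12) = 0.072338; P(data | box C) = (3/8)(3/8)(3/8) = 0.052734; P(data | box D) = (3/6)(3/6)(3/6) = 0.125.
The prior-weighted likelihoods are 1/4 · 0.70233 = 0.17558, 1/4 · 0.072338 = 0.018084, 1/4 · 0.052734 = 0.013184, 1/4 · 0.125 = 0.03125; with total 0.2381.
So P(box A | data) = (0.17558) / (0.2381) = 0.73743.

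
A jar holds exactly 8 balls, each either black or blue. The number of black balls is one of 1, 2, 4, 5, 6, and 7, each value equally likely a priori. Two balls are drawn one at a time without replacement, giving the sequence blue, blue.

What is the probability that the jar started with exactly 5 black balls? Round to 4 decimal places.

0.0652

For each hypothesis, P(data | H) works out to: P(data | r = 1) = (7/8)(6/7) = 3/4; P(data | r = 2) = (6/8)(5/7) = 15/28; P(data | r = 4) = (4/8)(3/7) = 3/14; P(data | r = 5) = (3/8)(2/7) = 3/28; P(data | r = 6) = (2/8)(1/7) = 1/28; P(data | r = 7) = (1/8)(0/7) = 0.
The prior-weighted likelihoods are 1/6 · 3/4 = 1/8, 1/6 · 15/28 = 5/56, 1/6 · 3/14 = 1/28, 1/6 · 3/28 = 1/56, 1/6 · 1/28 = 1/168, 1/6 · 0 = 0; summing to 23/84.
Therefore the posterior P(r = 5 | data) = (1/56) / (23/84) = 3/46.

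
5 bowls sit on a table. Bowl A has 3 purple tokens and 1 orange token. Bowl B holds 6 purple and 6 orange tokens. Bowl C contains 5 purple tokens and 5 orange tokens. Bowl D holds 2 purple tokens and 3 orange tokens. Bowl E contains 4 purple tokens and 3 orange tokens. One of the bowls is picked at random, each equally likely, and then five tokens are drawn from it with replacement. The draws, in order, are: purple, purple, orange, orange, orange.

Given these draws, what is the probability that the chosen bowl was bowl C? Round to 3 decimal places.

Under each hypothesis, the probability of the observed sequence is: P(data | bowl A) = (3/4)(3/4)(1/4)(1/4)(1/4) = 0.0087891; P(data | bowl B) = (6/12)(6/12)(6/12)(6/12)(6/12) = 0.03125; P(data | bowl C) = (5/10)(5/10)(5/10)(5/10)(5/10) = 0.03125; P(data | bowl D) = (2/5)(2/5)(3/5)(3/5)(3/5) = 0.03456; P(data | bowl E) = (4/7)(4/7)(3/7)(3/7)(3/7) = 0.025704.
The prior-weighted likelihoods are 1/5 · 0.0087891 = 0.0017578, 1/5 · 0.03125 = 0.00625, 1/5 · 0.03125 = 0.00625, 1/5 · 0.03456 = 0.006912, 1/5 · 0.025704 = 0.0051407; these sum to 0.026311.
Therefore the posterior P(bowl C | data) = (0.00625) / (0.026311) = 0.23755.

0.238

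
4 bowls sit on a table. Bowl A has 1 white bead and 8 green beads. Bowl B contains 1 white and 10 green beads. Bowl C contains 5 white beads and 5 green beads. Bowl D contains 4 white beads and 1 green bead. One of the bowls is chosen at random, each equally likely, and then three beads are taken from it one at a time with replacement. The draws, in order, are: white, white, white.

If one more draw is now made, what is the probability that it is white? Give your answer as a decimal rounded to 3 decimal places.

0.739

For each hypothesis, P(data | H) works out to: P(data | bowl A) = (1/9)(1/9)(1/9) = 0.0013717; P(data | bowl B) = (1/11)(1/11)(1/11) = 0.00075131; P(data | bowl C) = (5/10)(5/10)(5/10) = 0.125; P(data | bowl D) = (4/5)(4/5)(4/5) = 0.512.
Multiplying each by its prior: 1/4 · 0.0013717 = 0.00034294, 1/4 · 0.00075131 = 0.00018783, 1/4 · 0.125 = 0.03125, 1/4 · 0.512 = 0.128; summing to 0.15978.
Normalising, the posterior is P(bowl A | data) = 0.0021463, P(bowl B | data) = 0.0011755, P(bowl C | data) = 0.19558, P(bowl D | data) = 0.8011.
So P(white next | data) = Σ P(white next | H) P(H | data) = (1/9)(0.0021463) + (1/11)(0.0011755) + (1/2)(0.19558) + (4/5)(0.8011) = 0.73901.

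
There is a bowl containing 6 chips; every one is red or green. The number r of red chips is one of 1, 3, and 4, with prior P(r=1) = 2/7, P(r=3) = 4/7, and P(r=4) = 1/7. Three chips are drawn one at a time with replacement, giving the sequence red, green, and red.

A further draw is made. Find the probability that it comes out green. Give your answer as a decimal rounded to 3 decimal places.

0.487

Compute the likelihood of the observed sequence for each case: P(data | r = 1) = (1/6)(5/6)(1/6) = 5/216; P(data | r = 3) = (3/6)(3/6)(3/6) = 1/8; P(data | r = 4) = (4/6)(2/6)(4/6) = 4/27.
The prior-weighted likelihoods are 2/7 · 5/216 = 5/756, 4/7 · 1/8 = 1/14, 1/7 · 4/27 = 4/189; with total 25/252.
Normalising, the posterior is P(r = 1 | data) = 1/15, P(r = 3 | data) = 18/25, P(r = 4 | data) = 16/75.
Averaging over the posterior, P(green next | data) = (5/6)(1/15) + (1/2)(18/25) + (1/3)(16/75) = 73/150.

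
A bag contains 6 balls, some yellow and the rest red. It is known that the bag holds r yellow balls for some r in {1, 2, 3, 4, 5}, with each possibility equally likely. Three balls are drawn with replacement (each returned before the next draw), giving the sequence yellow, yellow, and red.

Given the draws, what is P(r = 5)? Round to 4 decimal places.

0.2381

Under each hypothesis, the probability of the observed sequence is: P(data | r = 1) = (1/6)(1/6)(5/6) = 5/216; P(data | r = 2) = (2/6)(2/6)(4/6) = 2/27; P(data | r = 3) = (3/6)(3/6)(3/6) = 1/8; P(data | r = 4) = (4/6)(4/6)(2/6) = 4/27; P(data | r = 5) = (5/6)(5/6)(1/6) = 25/216.
The prior-weighted likelihoods are 1/5 · 5/216 = 1/216, 1/5 · 2/27 = 2/135, 1/5 · 1/8 = 1/40, 1/5 · 4/27 = 4/135, 1/5 · 25/216 = 5/216; with total 7/72.
Hence P(r = 5 | data) = (5/216) / (7/72) = 5/21.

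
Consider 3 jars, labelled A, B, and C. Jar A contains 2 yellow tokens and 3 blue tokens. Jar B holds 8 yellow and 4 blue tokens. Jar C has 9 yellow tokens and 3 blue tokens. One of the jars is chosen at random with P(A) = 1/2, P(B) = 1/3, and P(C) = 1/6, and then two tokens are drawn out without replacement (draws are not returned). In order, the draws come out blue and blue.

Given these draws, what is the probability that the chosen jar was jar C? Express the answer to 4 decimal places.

For each hypothesis, P(data | H) works out to: P(data | jar A) = (3/5)(2/4) = 3/10; P(data | jar B) = (4/12)(3/11) = 1/11; P(data | jar C) = (3/12)(2/11) = 1/22.
Multiplying each by its prior: 1/2 · 3/10 = 3/20, 1/3 · 1/11 = 1/33, 1/6 · 1/22 = 1/132; with total 31/165.
Therefore the posterior P(jar C | data) = (1/132) / (31/165) = 5/124.

0.0403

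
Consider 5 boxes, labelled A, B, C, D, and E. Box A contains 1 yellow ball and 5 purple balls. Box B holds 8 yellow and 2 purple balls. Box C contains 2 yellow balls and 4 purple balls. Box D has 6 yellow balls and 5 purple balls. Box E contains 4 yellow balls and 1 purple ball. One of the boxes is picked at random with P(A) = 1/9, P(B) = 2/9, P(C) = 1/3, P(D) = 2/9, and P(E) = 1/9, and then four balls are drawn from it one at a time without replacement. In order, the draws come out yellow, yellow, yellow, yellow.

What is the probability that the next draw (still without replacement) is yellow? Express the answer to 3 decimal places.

0.491

For each hypothesis, P(data | H) works out to: P(data | box A) = (1/6)(0/5) = 0; P(data | box B) = (8/10)(7/9)(6/8)(5/7) = 0.33333; P(data | box C) = (2/6)(1/5)(0/4) = 0; P(data | box D) = (6/11)(5/10)(4/9)(3/8) = 0.045455; P(data | box E) = (4/5)(3/4)(2/3)(1/2) = 0.2.
The prior-weighted likelihoods are 1/9 · 0 = 0, 2/9 · 0.33333 = 0.074074, 1/3 · 0 = 0, 2/9 · 0.045455 = 0.010101, 1/9 · 0.2 = 0.022222; these sum to 0.1064.
Dividing through by the total gives posterior P(box A | data) = 0, P(box B | data) = 0.6962, P(box C | data) = 0, P(box D | data) = 0.094937, P(box E | data) = 0.20886.
So P(yellow next | data) = Σ P(yellow next | H) P(H | data) = (2/3)(0.6962) + (2/7)(0.094937) + (0)(0.20886) = 0.49126.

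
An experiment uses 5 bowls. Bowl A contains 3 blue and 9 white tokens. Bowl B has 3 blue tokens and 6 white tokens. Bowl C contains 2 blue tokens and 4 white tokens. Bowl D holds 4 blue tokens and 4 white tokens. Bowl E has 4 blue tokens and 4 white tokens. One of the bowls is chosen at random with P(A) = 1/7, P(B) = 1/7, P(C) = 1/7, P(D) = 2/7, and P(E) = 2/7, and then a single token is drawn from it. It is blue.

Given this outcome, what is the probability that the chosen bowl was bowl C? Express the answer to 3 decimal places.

0.114

Under each hypothesis, the probability of this draw is: P(data | bowl A) = (3/12) = 1/4; P(data | bowl B) = (3/9) = 1/3; P(data | bowl C) = (2/6) = 1/3; P(data | bowl D) = (4/8) = 1/2; P(data | bowl E) = (4/8) = 1/2.
Multiplying each by its prior: 1/7 · 1/4 = 1/28, 1/7 · 1/3 = 1/21, 1/7 · 1/3 = 1/21, 2/7 · 1/2 = 1/7, 2/7 · 1/2 = 1/7; with total 5/12.
By Bayes' rule, P(bowl C | data) = (1/21) / (5/12) = 4/35.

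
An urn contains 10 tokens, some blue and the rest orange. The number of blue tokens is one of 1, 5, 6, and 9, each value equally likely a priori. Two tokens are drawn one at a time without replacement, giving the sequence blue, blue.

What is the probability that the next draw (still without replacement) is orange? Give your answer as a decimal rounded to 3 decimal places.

0.299

Compute the likelihood of the observed sequence for each case: P(data | r = 1) = (1/10)(0/9) = 0; P(data | r = 5) = (5/10)(4/9) = 2/9; P(data | r = 6) = (6/10)(5/9) = 1/3; P(data | r = 9) = (9/10)(8/9) = 4/5.
The prior-weighted likelihoods are 1/4 · 0 = 0, 1/4 · 2/9 = 1/18, 1/4 · 1/3 = 1/12, 1/4 · 4/5 = 1/5; with total 61/180.
Normalising, the posterior is P(r = 1 | data) = 0, P(r = 5 | data) = 10/61, P(r = 6 | data) = 15/61, P(r = 9 | data) = 36/61.
The predictive probability is P(orange next | data) = (5/8)(10/61) + (1/2)(15/61) + (1/8)(36/61) = 73/244.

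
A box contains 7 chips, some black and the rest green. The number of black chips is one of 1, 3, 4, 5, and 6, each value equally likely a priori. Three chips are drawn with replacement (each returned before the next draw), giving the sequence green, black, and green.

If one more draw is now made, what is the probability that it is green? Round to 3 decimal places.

0.550

For each hypothesis, P(data | H) works out to: P(data | r = 1) = (6/7)(1/7)(6/7) = 0.10496; P(data | r = 3) = (4/7)(3/7)(4/7) = 0.13994; P(data | r = 4) = (3/7)(4/7)(3/7) = 0.10496; P(data | r = 5) = (2/7)(5/7)(2/7) = 0.058309; P(data | r = 6) = (1/7)(6/7)(1/7) = 0.017493.
Weighting by the prior gives 1/5 · 0.10496 = 0.020991, 1/5 · 0.13994 = 0.027988, 1/5 · 0.10496 = 0.020991, 1/5 · 0.058309 = 0.011662, 1/5 · 0.017493 = 0.0034985; these sum to 0.085131.
Normalising, the posterior is P(r = 1 | data) = 0.24658, P(r = 3 | data) = 0.32877, P(r = 4 | data) = 0.24658, P(r = 5 | data) = 0.13699, P(r = 6 | data) = 0.041096.
Averaging over the posterior, P(green next | data) = (6/7)(0.24658) + (4/7)(0.32877) + (3/7)(0.24658) + (2/7)(0.13699) + (1/7)(0.041096) = 0.5499.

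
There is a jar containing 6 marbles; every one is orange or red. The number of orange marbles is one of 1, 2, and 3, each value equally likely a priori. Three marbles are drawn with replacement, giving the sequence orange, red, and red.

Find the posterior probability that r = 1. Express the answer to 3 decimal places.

The likelihood of the observed sequence under each hypothesis: P(data | r = 1) = (1/6)(5/6)(5/6) = 25/216; P(data | r = 2) = (2/6)(4/6)(4/6) = 4/27; P(data | r = 3) = (3/6)(3/6)(3/6) = 1/8.
The prior-weighted likelihoods are 1/3 · 25/216 = 25/648, 1/3 · 4/27 = 4/81, 1/3 · 1/8 = 1/24; summing to 7/54.
Therefore the posterior P(r = 1 | data) = (25/648) / (7/54) = 25/84.

0.298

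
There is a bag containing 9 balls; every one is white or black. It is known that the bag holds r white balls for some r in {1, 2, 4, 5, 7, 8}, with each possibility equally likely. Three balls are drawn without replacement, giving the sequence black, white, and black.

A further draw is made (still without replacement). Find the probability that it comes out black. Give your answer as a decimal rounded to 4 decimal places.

0.6327

The likelihood of the observed sequence under each hypothesis: P(data | r = 1) = (8/9)(1/8)(7/7) = 1/9; P(data | r = 2) = (7/9)(2/8)(6/7) = 1/6; P(data | r = 4) = (5/9)(4/8)(4/7) = 10/63; P(data | r = 5) = (4/9)(5/8)(3/7) = 5/42; P(data | r = 7) = (2/9)(7/8)(1/7) = 1/36; P(data | r = 8) = (1/9)(8/8)(0/7) = 0.
Multiplying each by its prior: 1/6 · 1/9 = 1/54, 1/6 · 1/6 = 1/36, 1/6 · 10/63 = 5/189, 1/6 · 5/42 = 5/252, 1/6 · 1/36 = 1/216, 1/6 · 0 = 0; with total 7/72.
Dividing through by the total gives posterior P(r = 1 | data) = 4/21, P(r = 2 | data) = 2/7, P(r = 4 | data) = 40/147, P(r = 5 | data) = 10/49, P(r = 7 | data) = 1/21, P(r = 8 | data) = 0.
Averaging over the posterior, P(black next | data) = (1)(4/21) + (5/6)(2/7) + (1/2)(40/147) + (1/3)(10/49) + (0)(1/21) = 31/49.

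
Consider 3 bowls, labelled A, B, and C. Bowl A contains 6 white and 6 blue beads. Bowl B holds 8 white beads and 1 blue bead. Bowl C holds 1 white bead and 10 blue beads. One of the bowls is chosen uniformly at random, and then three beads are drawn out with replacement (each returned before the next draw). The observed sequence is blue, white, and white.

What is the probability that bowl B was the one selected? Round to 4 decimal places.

The likelihood of the observed sequence under each hypothesis: P(data | bowl A) = (6/12)(6/12)(6/12) = 0.125; P(data | bowl B) = (1/9)(8/9)(8/9) = 0.087791; P(data | bowl C) = (10/11)(1/11)(1/11) = 0.0075131.
Weighting by the prior gives 1/3 · 0.125 = 0.041667, 1/3 · 0.087791 = 0.029264, 1/3 · 0.0075131 = 0.0025044; these sum to 0.073435.
By Bayes' rule, P(bowl B | data) = (0.029264) / (0.073435) = 0.3985.

0.3985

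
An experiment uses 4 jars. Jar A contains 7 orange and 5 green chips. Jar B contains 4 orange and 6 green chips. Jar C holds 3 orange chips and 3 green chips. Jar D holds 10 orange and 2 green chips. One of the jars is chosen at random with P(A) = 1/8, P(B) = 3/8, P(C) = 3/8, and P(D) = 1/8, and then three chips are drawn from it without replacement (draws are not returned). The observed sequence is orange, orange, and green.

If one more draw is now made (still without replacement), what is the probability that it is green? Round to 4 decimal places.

The likelihood of the observed sequence under each hypothesis: P(data | jar A) = (7/12)(6/11)(5/10) = 7/44; P(data | jar B) = (4/10)(3/9)(6/8) = 1/10; P(data | jar C) = (3/6)(2/5)(3/4) = 3/20; P(data | jar D) = (10/12)(9/11)(2/10) = 3/22.
The prior-weighted likelihoods are 1/8 · 7/44 = 7/352, 3/8 · 1/10 = 3/80, 3/8 · 3/20 = 9/160, 1/8 · 3/22 = 3/176; summing to 23/176.
Dividing through by the total gives posterior P(jar A | data) = 0.15217, P(jar B | data) = 0.28696, P(jar C | data) = 0.43043, P(jar D | data) = 0.13043.
So P(green next | data) = Σ P(green next | H) P(H | data) = (4/9)(0.15217) + (5/7)(0.28696) + (2/3)(0.43043) + (1/9)(0.13043) = 0.57405.

0.5741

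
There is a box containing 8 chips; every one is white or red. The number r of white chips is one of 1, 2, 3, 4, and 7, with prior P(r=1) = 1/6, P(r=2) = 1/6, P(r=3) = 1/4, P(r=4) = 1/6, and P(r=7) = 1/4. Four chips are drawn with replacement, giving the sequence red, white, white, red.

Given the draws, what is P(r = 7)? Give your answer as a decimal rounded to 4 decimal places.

0.0855

For each hypothesis, P(data | H) works out to: P(data | r = 1) = (7/8)(1/8)(1/8)(7/8) = 0.011963; P(data | r = 2) = (6/8)(2/8)(2/8)(6/8) = 0.035156; P(data | r = 3) = (5/8)(3/8)(3/8)(5/8) = 0.054932; P(data | r = 4) = (4/8)(4/8)(4/8)(4/8) = 0.0625; P(data | r = 7) = (1/8)(7/8)(7/8)(1/8) = 0.011963.
The prior-weighted likelihoods are 1/6 · 0.011963 = 0.0019938, 1/6 · 0.035156 = 0.0058594, 1/4 · 0.054932 = 0.013733, 1/6 · 0.0625 = 0.010417, 1/4 · 0.011963 = 0.0029907; summing to 0.034993.
Hence P(r = 7 | data) = (0.0029907) / (0.034993) = 0.085465.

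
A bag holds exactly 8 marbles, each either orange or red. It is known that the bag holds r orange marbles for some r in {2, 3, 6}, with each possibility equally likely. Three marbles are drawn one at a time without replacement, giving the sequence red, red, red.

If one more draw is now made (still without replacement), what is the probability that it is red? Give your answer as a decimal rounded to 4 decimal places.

0.5333

For each hypothesis, P(data | H) works out to: P(data | r = 2) = (6/8)(5/7)(4/6) = 5/14; P(data | r = 3) = (5/8)(4/7)(3/6) = 5/28; P(data | r = 6) = (2/8)(1/7)(0/6) = 0.
The prior-weighted likelihoods are 1/3 · 5/14 = 5/42, 1/3 · 5/28 = 5/84, 1/3 · 0 = 0; summing to 5/28.
Dividing through by the total gives posterior P(r = 2 | data) = 2/3, P(r = 3 | data) = 1/3, P(r = 6 | data) = 0.
So P(red next | data) = Σ P(red next | H) P(H | data) = (3/5)(2/3) + (2/5)(1/3) = 8/15.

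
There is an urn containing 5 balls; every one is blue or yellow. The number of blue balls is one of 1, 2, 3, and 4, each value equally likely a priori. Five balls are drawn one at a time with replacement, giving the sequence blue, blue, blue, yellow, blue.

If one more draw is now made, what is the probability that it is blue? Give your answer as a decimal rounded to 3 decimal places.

0.685

Compute the likelihood of the observed sequence for each case: P(data | r = 1) = (1/5)(1/5)(1/5)(4/5)(1/5) = 0.00128; P(data | r = 2) = (2/5)(2/5)(2/5)(3/5)(2/5) = 0.01536; P(data | r = 3) = (3/5)(3/5)(3/5)(2/5)(3/5) = 0.05184; P(data | r = 4) = (4/5)(4/5)(4/5)(1/5)(4/5) = 0.08192.
Weighting by the prior gives 1/4 · 0.00128 = 0.00032, 1/4 · 0.01536 = 0.00384, 1/4 · 0.05184 = 0.01296, 1/4 · 0.08192 = 0.02048; with total 0.0376.
Normalising, the posterior is P(r = 1 | data) = 0.0085106, P(r = 2 | data) = 0.10213, P(r = 3 | data) = 0.34468, P(r = 4 | data) = 0.54468.
The predictive probability is P(blue next | data) = (1/5)(0.0085106) + (2/5)(0.10213) + (3/5)(0.34468) + (4/5)(0.54468) = 0.68511.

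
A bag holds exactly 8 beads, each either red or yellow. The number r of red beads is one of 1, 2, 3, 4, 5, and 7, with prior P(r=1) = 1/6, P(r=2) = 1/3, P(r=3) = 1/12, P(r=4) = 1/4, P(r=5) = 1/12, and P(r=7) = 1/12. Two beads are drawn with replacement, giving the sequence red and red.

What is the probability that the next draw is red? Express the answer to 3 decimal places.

The likelihood of the observed sequence under each hypothesis: P(data | r = 1) = (1/8)(1/8) = 1/64; P(data | r = 2) = (2/8)(2/8) = 1/16; P(data | r = 3) = (3/8)(3/8) = 9/64; P(data | r = 4) = (4/8)(4/8) = 1/4; P(data | r = 5) = (5/8)(5/8) = 25/64; P(data | r = 7) = (7/8)(7/8) = 49/64.
Weighting by the prior gives 1/6 · 1/64 = 1/384, 1/3 · 1/16 = 1/48, 1/12 · 9/64 = 3/256, 1/4 · 1/4 = 1/16, 1/12 · 25/64 = 25/768, 1/12 · 49/64 = 49/768; with total 149/768.
The posterior is then P(r = 1 | data) = 0.013423, P(r = 2 | data) = 0.10738, P(r = 3 | data) = 0.060403, P(r = 4 | data) = 0.32215, P(r = 5 | data) = 0.16779, P(r = 7 | data) = 0.32886.
Averaging over the posterior, P(red next | data) = (1/8)(0.013423) + (1/4)(0.10738) + (3/8)(0.060403) + (1/2)(0.32215) + (5/8)(0.16779) + (7/8)(0.32886) = 0.60487.

0.605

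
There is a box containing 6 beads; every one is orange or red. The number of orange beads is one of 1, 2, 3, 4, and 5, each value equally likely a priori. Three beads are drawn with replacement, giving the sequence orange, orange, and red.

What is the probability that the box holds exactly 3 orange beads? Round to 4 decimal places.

Under each hypothesis, the probability of the observed sequence is: P(data | r = 1) = (1/6)(1/6)(5/6) = 5/216; P(data | r = 2) = (2/6)(2/6)(4/6) = 2/27; P(data | r = 3) = (3/6)(3/6)(3/6) = 1/8; P(data | r = 4) = (4/6)(4/6)(2/6) = 4/27; P(data | r = 5) = (5/6)(5/6)(1/6) = 25/216.
Multiplying each by its prior: 1/5 · 5/216 = 1/216, 1/5 · 2/27 = 2/135, 1/5 · 1/8 = 1/40, 1/5 · 4/27 = 4/135, 1/5 · 25/216 = 5/216; summing to 7/72.
By Bayes' rule, P(r = 3 | data) = (1/40) / (7/72) = 9/35.

0.2571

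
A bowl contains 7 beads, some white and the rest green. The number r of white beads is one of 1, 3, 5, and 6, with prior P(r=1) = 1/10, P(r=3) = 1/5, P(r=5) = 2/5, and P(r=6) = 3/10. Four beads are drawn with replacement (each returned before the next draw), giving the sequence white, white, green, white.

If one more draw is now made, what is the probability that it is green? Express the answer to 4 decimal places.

0.2710

Compute the likelihood of the observed sequence for each case: P(data | r = 1) = (1/7)(1/7)(6/7)(1/7) = 0.002499; P(data | r = 3) = (3/7)(3/7)(4/7)(3/7) = 0.044981; P(data | r = 5) = (5/7)(5/7)(2/7)(5/7) = 0.10412; P(data | r = 6) = (6/7)(6/7)(1/7)(6/7) = 0.089963.
The prior-weighted likelihoods are 1/10 · 0.002499 = 0.0002499, 1/5 · 0.044981 = 0.0089963, 2/5 · 0.10412 = 0.041649, 3/10 · 0.089963 = 0.026989; summing to 0.077884.
The posterior is then P(r = 1 | data) = 0.0032086, P(r = 3 | data) = 0.11551, P(r = 5 | data) = 0.53476, P(r = 6 | data) = 0.34652.
Averaging over the posterior, P(green next | data) = (6/7)(0.0032086) + (4/7)(0.11551) + (2/7)(0.53476) + (1/7)(0.34652) = 0.27105.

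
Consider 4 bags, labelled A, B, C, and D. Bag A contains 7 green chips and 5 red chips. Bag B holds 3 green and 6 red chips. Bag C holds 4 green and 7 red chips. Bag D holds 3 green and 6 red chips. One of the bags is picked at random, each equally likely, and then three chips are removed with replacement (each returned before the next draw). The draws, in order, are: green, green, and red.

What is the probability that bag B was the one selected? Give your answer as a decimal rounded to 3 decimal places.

0.198

For each hypothesis, P(data | H) works out to: P(data | bag A) = (7/12)(7/12)(5/12) = 0.14178; P(data | bag B) = (3/9)(3/9)(6/9) = 0.074074; P(data | bag C) = (4/11)(4/11)(7/11) = 0.084147; P(data | bag D) = (3/9)(3/9)(6/9) = 0.074074.
The prior-weighted likelihoods are 1/4 · 0.14178 = 0.035446, 1/4 · 0.074074 = 0.018519, 1/4 · 0.084147 = 0.021037, 1/4 · 0.074074 = 0.018519; these sum to 0.093519.
Hence P(bag B | data) = (0.018519) / (0.093519) = 0.19802.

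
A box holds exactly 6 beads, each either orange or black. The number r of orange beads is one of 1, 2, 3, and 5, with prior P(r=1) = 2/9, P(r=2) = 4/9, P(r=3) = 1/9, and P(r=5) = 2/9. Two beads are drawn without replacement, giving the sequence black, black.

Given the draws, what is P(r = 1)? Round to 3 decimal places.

0.426

For each hypothesis, P(data | H) works out to: P(data | r = 1) = (5/6)(4/5) = 2/3; P(data | r = 2) = (4/6)(3/5) = 2/5; P(data | r = 3) = (3/6)(2/5) = 1/5; P(data | r = 5) = (1/6)(0/5) = 0.
Multiplying each by its prior: 2/9 · 2/3 = 4/27, 4/9 · 2/5 = 8/45, 1/9 · 1/5 = 1/45, 2/9 · 0 = 0; these sum to 47/135.
So P(r = 1 | data) = (4/27) / (47/135) = 20/47.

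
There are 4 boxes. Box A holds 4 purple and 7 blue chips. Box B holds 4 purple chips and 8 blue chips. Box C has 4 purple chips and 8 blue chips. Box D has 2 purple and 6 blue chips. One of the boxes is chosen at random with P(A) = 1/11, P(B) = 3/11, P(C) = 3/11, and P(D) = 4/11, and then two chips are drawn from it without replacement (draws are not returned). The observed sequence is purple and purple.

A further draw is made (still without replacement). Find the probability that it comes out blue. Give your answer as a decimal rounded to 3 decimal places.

0.833

Compute the likelihood of the observed sequence for each case: P(data | box A) = (4/11)(3/10) = 0.10909; P(data | box B) = (4/12)(3/11) = 0.090909; P(data | box C) = (4/12)(3/11) = 0.090909; P(data | box D) = (2/8)(1/7) = 0.035714.
Multiplying each by its prior: 1/11 · 0.10909 = 0.0099174, 3/11 · 0.090909 = 0.024793, 3/11 · 0.090909 = 0.024793, 4/11 · 0.035714 = 0.012987; these sum to 0.072491.
Normalising, the posterior is P(box A | data) = 0.13681, P(box B | data) = 0.34202, P(box C | data) = 0.34202, P(box D | data) = 0.17915.
Averaging over the posterior, P(blue next | data) = (7/9)(0.13681) + (4/5)(0.34202) + (4/5)(0.34202) + (1)(0.17915) = 0.83279.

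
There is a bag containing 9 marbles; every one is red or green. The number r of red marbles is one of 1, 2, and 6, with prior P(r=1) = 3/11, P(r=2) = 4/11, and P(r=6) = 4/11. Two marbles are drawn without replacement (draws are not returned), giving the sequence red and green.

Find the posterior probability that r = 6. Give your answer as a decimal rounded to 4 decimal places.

Under each hypothesis, the probability of the observed sequence is: P(data | r = 1) = (1/9)(8/8) = 1/9; P(data | r = 2) = (2/9)(7/8) = 7/36; P(data | r = 6) = (6/9)(3/8) = 1/4.
Weighting by the prior gives 3/11 · 1/9 = 1/33, 4/11 · 7/36 = 7/99, 4/11 · 1/4 = 1/11; these sum to 19/99.
So P(r = 6 | data) = (1/11) / (19/99) = 9/19.

0.4737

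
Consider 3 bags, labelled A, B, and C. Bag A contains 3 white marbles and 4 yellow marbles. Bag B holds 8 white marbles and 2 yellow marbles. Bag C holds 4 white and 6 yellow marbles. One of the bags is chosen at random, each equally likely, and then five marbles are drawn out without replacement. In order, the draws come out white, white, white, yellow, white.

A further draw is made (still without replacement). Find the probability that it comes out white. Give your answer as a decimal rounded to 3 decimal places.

0.767

Under each hypothesis, the probability of the observed sequence is: P(data | bag A) = (3/7)(2/6)(1/5)(4/4)(0/3) = 0; P(data | bag B) = (8/10)(7/9)(6/8)(2/7)(5/6) = 0.11111; P(data | bag C) = (4/10)(3/9)(2/8)(6/7)(1/6) = 0.0047619.
Multiplying each by its prior: 1/3 · 0 = 0, 1/3 · 0.11111 = 0.037037, 1/3 · 0.0047619 = 0.0015873; summing to 0.038624.
Normalising, the posterior is P(bag A | data) = 0, P(bag B | data) = 0.9589, P(bag C | data) = 0.041096.
The predictive probability is P(white next | data) = (4/5)(0.9589) + (0)(0.041096) = 0.76712.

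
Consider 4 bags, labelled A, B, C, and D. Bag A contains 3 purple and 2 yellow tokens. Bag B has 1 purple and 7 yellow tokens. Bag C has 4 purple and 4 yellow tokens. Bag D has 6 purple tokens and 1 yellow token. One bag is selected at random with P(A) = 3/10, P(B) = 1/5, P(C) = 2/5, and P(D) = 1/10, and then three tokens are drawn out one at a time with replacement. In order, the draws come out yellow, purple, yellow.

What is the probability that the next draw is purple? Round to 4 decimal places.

Compute the likelihood of the observed sequence for each case: P(data | bag A) = (2/5)(3/5)(2/5) = 0.096; P(data | bag B) = (7/8)(1/8)(7/8) = 0.095703; P(data | bag C) = (4/8)(4/8)(4/8) = 0.125; P(data | bag D) = (1/7)(6/7)(1/7) = 0.017493.
Multiplying each by its prior: 3/10 · 0.096 = 0.0288, 1/5 · 0.095703 = 0.019141, 2/5 · 0.125 = 0.05, 1/10 · 0.017493 = 0.0017493; summing to 0.09969.
Normalising, the posterior is P(bag A | data) = 0.2889, P(bag B | data) = 0.192, P(bag C | data) = 0.50156, P(bag D | data) = 0.017547.
The predictive probability is P(purple next | data) = (3/5)(0.2889) + (1/8)(0.192) + (1/2)(0.50156) + (6/7)(0.017547) = 0.46316.

0.4632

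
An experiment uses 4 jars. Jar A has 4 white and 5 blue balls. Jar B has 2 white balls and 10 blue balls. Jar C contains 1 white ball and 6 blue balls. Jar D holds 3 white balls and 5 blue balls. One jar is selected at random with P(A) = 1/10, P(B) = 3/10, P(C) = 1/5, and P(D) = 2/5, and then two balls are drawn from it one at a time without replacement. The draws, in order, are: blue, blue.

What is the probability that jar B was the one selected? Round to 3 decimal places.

0.395

Under each hypothesis, the probability of the observed sequence is: P(data | jar A) = (5/9)(4/8) = 5/18; P(data | jar B) = (10/12)(9/11) = 15/22; P(data | jar C) = (6/7)(5/6) = 5/7; P(data | jar D) = (5/8)(4/7) = 5/14.
Multiplying each by its prior: 1/10 · 5/18 = 1/36, 3/10 · 15/22 = 9/44, 1/5 · 5/7 = 1/7, 2/5 · 5/14 = 1/7; with total 359/693.
Therefore the posterior P(jar B | data) = (9/44) / (359/693) = 567/1436.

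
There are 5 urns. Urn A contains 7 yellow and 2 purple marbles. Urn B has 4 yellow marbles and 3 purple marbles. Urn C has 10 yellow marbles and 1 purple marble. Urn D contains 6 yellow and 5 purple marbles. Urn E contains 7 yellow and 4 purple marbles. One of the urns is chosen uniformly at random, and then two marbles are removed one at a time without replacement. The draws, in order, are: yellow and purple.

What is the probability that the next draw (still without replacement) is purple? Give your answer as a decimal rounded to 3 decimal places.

Under each hypothesis, the probability of the observed sequence is: P(data | urn A) = (7/9)(2/8) = 0.19444; P(data | urn B) = (4/7)(3/6) = 0.28571; P(data | urn C) = (10/11)(1/10) = 0.090909; P(data | urn D) = (6/11)(5/10) = 0.27273; P(data | urn E) = (7/11)(4/10) = 0.25455.
Weighting by the prior gives 1/5 · 0.19444 = 0.038889, 1/5 · 0.28571 = 0.057143, 1/5 · 0.090909 = 0.018182, 1/5 · 0.27273 = 0.054545, 1/5 · 0.25455 = 0.050909; summing to 0.21967.
Dividing through by the total gives posterior P(urn A | data) = 0.17703, P(urn B | data) = 0.26013, P(urn C | data) = 0.082769, P(urn D | data) = 0.24831, P(urn E | data) = 0.23175.
So P(purple next | data) = Σ P(purple next | H) P(H | data) = (1/7)(0.17703) + (2/5)(0.26013) + (0)(0.082769) + (4/9)(0.24831) + (1/3)(0.23175) = 0.31695.

0.317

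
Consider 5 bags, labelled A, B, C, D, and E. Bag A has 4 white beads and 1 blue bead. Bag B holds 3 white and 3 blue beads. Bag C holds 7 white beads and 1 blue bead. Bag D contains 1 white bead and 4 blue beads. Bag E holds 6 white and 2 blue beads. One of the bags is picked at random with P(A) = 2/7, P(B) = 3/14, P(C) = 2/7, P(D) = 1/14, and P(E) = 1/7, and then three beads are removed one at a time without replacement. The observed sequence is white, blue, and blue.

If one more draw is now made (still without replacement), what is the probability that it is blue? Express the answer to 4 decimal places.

0.4851

Compute the likelihood of the observed sequence for each case: P(data | bag A) = (4/5)(1/4)(0/3) = 0; P(data | bag B) = (3/6)(3/5)(2/4) = 0.15; P(data | bag C) = (7/8)(1/7)(0/6) = 0; P(data | bag D) = (1/5)(4/4)(3/3) = 0.2; P(data | bag E) = (6/8)(2/7)(1/6) = 0.035714.
The prior-weighted likelihoods are 2/7 · 0 = 0, 3/14 · 0.15 = 0.032143, 2/7 · 0 = 0, 1/14 · 0.2 = 0.014286, 1/7 · 0.035714 = 0.005102; summing to 0.051531.
Normalising, the posterior is P(bag A | data) = 0, P(bag B | data) = 0.62376, P(bag C | data) = 0, P(bag D | data) = 0.27723, P(bag E | data) = 0.09901.
The predictive probability is P(blue next | data) = (1/3)(0.62376) + (1)(0.27723) + (0)(0.09901) = 0.48515.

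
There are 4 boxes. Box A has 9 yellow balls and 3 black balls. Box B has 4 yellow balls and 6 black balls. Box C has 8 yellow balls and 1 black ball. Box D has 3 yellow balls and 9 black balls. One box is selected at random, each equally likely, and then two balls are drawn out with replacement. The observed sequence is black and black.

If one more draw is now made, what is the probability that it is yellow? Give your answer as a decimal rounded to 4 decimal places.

0.3434

Under each hypothesis, the probability of the observed sequence is: P(data | box A) = (3/12)(3/12) = 0.0625; P(data | box B) = (6/10)(6/10) = 0.36; P(data | box C) = (1/9)(1/9) = 0.012346; P(data | box D) = (9/12)(9/12) = 0.5625.
Weighting by the prior gives 1/4 · 0.0625 = 0.015625, 1/4 · 0.36 = 0.09, 1/4 · 0.012346 = 0.0030864, 1/4 · 0.5625 = 0.14062; summing to 0.24934.
Normalising, the posterior is P(box A | data) = 0.062666, P(box B | data) = 0.36096, P(box C | data) = 0.012379, P(box D | data) = 0.564.
The predictive probability is P(yellow next | data) = (3/4)(0.062666) + (2/5)(0.36096) + (8/9)(0.012379) + (1/4)(0.564) = 0.34339.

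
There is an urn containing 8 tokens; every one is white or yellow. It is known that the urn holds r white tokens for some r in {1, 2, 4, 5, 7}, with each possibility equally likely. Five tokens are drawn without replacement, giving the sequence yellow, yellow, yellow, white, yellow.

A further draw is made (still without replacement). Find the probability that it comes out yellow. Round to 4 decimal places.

Compute the likelihood of the observed sequence for each case: P(data | r = 1) = (7/8)(6/7)(5/6)(1/5)(4/4) = 0.125; P(data | r = 2) = (6/8)(5/7)(4/6)(2/5)(3/4) = 0.10714; P(data | r = 4) = (4/8)(3/7)(2/6)(4/5)(1/4) = 0.014286; P(data | r = 5) = (3/8)(2/7)(1/6)(5/5)(0/4) = 0; P(data | r = 7) = (1/8)(0/7) = 0.
The prior-weighted likelihoods are 1/5 · 0.125 = 0.025, 1/5 · 0.10714 = 0.021429, 1/5 · 0.014286 = 0.0028571, 1/5 · 0 = 0, 1/5 · 0 = 0; with total 0.049286.
Dividing through by the total gives posterior P(r = 1 | data) = 0.50725, P(r = 2 | data) = 0.43478, P(r = 4 | data) = 0.057971, P(r = 5 | data) = 0, P(r = 7 | data) = 0.
The predictive probability is P(yellow next | data) = (1)(0.50725) + (2/3)(0.43478) + (0)(0.057971) = 0.7971.

0.7971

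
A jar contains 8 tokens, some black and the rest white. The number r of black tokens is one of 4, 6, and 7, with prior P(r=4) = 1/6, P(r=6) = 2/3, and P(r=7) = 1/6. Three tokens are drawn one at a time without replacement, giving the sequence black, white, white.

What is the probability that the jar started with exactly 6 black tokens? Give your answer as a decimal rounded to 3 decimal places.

0.500

For each hypothesis, P(data | H) works out to: P(data | r = 4) = (4/8)(4/7)(3/6) = 1/7; P(data | r = 6) = (6/8)(2/7)(1/6) = 1/28; P(data | r = 7) = (7/8)(1/7)(0/6) = 0.
The prior-weighted likelihoods are 1/6 · 1/7 = 1/42, 2/3 · 1/28 = 1/42, 1/6 · 0 = 0; these sum to 1/21.
So P(r = 6 | data) = (1/42) / (1/21) = 1/2.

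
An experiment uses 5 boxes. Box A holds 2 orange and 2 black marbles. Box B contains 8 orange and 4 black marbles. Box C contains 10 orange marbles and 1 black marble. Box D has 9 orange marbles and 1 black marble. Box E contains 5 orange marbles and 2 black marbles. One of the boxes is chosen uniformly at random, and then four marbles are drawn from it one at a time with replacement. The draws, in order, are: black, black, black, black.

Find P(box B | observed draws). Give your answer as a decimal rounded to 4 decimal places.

Under each hypothesis, the probability of the observed sequence is: P(data | box A) = (2/4)(2/4)(2/4)(2/4) = 0.0625; P(data | box B) = (4/12)(4/12)(4/12)(4/12) = 0.012346; P(data | box C) = (1/11)(1/11)(1/11)(1/11) = 6.8301e-05; P(data | box D) = (1/10)(1/10)(1/10)(1/10) = 0.0001; P(data | box E) = (2/7)(2/7)(2/7)(2/7) = 0.0066639.
Weighting by the prior gives 1/5 · 0.0625 = 0.0125, 1/5 · 0.012346 = 0.0024691, 1/5 · 6.8301e-05 = 1.366e-05, 1/5 · 0.0001 = 2e-05, 1/5 · 0.0066639 = 0.0013328; these sum to 0.016336.
So P(box B | data) = (0.0024691) / (0.016336) = 0.15115.

0.1512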